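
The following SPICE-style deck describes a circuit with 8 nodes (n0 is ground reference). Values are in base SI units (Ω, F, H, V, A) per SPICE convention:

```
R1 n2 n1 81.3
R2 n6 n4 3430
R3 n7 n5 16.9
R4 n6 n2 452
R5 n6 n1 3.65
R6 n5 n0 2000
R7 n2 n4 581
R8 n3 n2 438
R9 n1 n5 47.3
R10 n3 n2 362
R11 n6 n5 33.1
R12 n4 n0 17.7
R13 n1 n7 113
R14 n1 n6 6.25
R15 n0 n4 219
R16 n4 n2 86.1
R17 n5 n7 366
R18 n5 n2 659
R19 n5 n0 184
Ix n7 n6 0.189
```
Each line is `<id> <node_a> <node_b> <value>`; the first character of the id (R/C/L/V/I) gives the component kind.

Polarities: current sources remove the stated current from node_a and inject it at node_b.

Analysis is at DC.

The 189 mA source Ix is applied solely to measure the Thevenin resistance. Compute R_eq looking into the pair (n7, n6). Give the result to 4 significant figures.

R_eq = 26.99 Ω

Apply KCL at each of the 7 non-ground nodes and solve the resulting linear system.
Node n1: branches {R1, R5, R9, R13, R14} → V_1 = 1.272
Node n2: branches {R1, R4, R7, R8, R10, R16, R18} → V_2 = 0.6375
Node n3: branches {R8, R10} → V_3 = 0.6375
Node n4: branches {R2, R7, R12, R15, R16} → V_4 = 0.1197
Node n5: branches {R3, R6, R9, R11, R17, R18, R19} → V_5 = -1.232
Node n6: branches {R2, R4, R5, R11, R14, Ix} → V_6 = 1.511
Node n7: branches {R3, R13, R17, Ix} → V_7 = -3.590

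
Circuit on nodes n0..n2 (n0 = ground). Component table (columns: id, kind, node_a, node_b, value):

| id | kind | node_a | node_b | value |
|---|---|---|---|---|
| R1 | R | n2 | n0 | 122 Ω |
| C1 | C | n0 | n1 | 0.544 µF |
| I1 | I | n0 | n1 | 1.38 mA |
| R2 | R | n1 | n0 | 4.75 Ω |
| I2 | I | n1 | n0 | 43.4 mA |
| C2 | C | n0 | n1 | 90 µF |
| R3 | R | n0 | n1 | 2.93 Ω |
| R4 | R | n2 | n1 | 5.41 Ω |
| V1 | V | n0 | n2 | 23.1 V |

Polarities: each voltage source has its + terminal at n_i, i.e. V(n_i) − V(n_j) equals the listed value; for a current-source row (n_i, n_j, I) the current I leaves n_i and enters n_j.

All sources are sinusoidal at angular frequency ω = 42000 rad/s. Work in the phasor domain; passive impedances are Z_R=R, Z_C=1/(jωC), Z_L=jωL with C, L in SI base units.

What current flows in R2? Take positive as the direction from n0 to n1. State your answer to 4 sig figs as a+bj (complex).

MNA unknowns: 2 node voltages V₁..V_2 plus 1 source current (V1)
R1: Y=0.008197+0.000j on G[2,0]
C1: Y=0.000+0.02285j on G[0,1]
I1: z[0]−=0.00138, z[1]+=0.00138
R2: Y=0.2105+0.000j on G[1,0]
I2: z[1]−=0.0434, z[0]+=0.0434
C2: Y=0.000+3.780j on G[0,1]
R3: Y=0.3413+0.000j on G[0,1]
R4: Y=0.1848+0.000j on G[2,1]
V1: row V0−V2=23.1, i_V1 at 0,2
solve → V1=-0.2117+1.093j, V2=-23.10+0.000j
aux → i_V1=-4.420-0.2020j

0.04457-0.2301j A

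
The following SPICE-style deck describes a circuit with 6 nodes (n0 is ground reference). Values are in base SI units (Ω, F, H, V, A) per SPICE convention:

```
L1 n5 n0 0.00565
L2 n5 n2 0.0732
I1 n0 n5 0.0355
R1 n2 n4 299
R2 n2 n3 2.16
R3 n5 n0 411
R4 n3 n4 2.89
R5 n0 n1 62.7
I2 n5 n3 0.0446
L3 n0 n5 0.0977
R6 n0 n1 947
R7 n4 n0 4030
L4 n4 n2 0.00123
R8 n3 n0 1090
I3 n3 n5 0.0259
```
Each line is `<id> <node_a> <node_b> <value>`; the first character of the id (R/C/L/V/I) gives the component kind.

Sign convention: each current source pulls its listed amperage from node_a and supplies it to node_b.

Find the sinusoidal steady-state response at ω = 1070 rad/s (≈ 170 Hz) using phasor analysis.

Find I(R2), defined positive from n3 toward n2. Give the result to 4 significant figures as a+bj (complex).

MNA unknowns: 5 node voltages V₁..V_5
L1: Y=0.000-0.1654j on G[5,0]
L2: Y=0.000-0.01277j on G[5,2]
I1: z[0]−=0.0355, z[5]+=0.0355
R1: Y=0.003344+0.000j on G[2,4]
R2: Y=0.4630+0.000j on G[2,3]
R3: Y=0.002433+0.000j on G[5,0]
R4: Y=0.3460+0.000j on G[3,4]
R5: Y=0.01595+0.000j on G[0,1]
I2: z[5]−=0.0446, z[3]+=0.0446
L3: Y=0.000-0.009566j on G[0,5]
R6: Y=0.001056+0.000j on G[0,1]
R7: Y=0.0002481+0.000j on G[4,0]
L4: Y=0.000-0.7598j on G[4,2]
R8: Y=0.0009174+0.000j on G[3,0]
I3: z[3]−=0.0259, z[5]+=0.0259
solve → V1=0.000+0.000j, V2=0.1647+1.649j, V3=0.1893+1.651j, V4=0.1686+1.659j, V5=0.01381+0.2015j

0.01137+0.0009840j A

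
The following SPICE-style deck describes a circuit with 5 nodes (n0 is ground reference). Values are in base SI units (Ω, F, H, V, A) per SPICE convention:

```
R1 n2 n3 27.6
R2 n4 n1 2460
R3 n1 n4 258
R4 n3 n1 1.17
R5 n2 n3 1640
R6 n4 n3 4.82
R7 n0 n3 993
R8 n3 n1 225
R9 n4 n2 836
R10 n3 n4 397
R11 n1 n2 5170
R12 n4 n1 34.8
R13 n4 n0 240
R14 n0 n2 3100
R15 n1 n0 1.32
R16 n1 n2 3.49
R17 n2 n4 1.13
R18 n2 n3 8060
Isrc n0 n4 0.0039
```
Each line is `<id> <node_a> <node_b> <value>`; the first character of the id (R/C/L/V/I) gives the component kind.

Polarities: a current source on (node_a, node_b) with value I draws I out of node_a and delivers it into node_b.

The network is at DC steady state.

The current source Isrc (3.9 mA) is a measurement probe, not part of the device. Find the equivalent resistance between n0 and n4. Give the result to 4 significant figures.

Apply KCL at each of the 4 non-ground nodes and solve the resulting linear system.
Node n1: branches {R2, R3, R4, R8, R11, R12, R15, R16} → V_1 = 0.005057
Node n2: branches {R1, R5, R9, R11, R14, R16, R17, R18} → V_2 = 0.01166
Node n3: branches {R1, R4, R5, R6, R7, R8, R10, R18} → V_3 = 0.006968
Node n4: branches {R2, R3, R6, R9, R10, R12, R13, R17, Isrc} → V_4 = 0.01400

R_eq = 3.589 Ω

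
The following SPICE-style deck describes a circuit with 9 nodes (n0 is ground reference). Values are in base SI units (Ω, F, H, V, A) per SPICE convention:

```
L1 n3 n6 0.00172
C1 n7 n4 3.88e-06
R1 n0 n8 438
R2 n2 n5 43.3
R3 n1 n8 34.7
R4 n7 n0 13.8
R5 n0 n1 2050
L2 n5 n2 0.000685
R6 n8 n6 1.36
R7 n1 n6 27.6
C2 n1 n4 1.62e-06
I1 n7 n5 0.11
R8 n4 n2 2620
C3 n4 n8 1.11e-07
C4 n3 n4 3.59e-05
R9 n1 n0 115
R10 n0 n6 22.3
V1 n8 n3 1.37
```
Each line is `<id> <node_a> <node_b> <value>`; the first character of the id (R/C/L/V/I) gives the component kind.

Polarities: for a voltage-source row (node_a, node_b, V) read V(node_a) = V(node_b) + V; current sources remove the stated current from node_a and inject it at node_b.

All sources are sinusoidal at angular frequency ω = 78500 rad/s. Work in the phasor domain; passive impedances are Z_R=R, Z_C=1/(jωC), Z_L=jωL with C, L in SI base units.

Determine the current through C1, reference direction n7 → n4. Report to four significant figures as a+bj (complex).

-0.07379-0.009589j A

Element admittances at ω=78500 rad/s:
  Y(L1) = 0.000-0.007406j S between n3,n6
  Y(C1) = 0.000+0.3046j S between n7,n4
  Y(R1) = 0.002283+0.000j S between n0,n8
  Y(R2) = 0.02309+0.000j S between n2,n5
  Y(R3) = 0.02882+0.000j S between n1,n8
  Y(R4) = 0.07246+0.000j S between n7,n0
  Y(R5) = 0.0004878+0.000j S between n0,n1
  Y(L2) = 0.000-0.01860j S between n5,n2
  Y(R6) = 0.7353+0.000j S between n8,n6
  Y(R7) = 0.03623+0.000j S between n1,n6
  Y(C2) = 0.000+0.1272j S between n1,n4
  I1: injects 0.11 A into n5 (from n7)
  Y(R8) = 0.0003817+0.000j S between n4,n2
  Y(C3) = 0.000+0.008714j S between n4,n8
  Y(C4) = 0.000+2.818j S between n3,n4
  Y(R9) = 0.008696+0.000j S between n1,n0
  Y(R10) = 0.04484+0.000j S between n0,n6
  V1: constraint V(n8)−V(n3) = 1.37
Assemble and solve the 9×9 MNA system:
  V(n1)=-0.1457-0.6216j  V(n2)=287.7-0.1099j  V(n3)=-0.4835-0.07413j  V(n4)=-0.4682-0.1099j  V(n5)=290.6+2.217j  V(n6)=0.7921-0.08278j  V(n7)=-0.4996+0.1323j  V(n8)=0.8865-0.07413j
  i(V1)=-0.1009-0.03377j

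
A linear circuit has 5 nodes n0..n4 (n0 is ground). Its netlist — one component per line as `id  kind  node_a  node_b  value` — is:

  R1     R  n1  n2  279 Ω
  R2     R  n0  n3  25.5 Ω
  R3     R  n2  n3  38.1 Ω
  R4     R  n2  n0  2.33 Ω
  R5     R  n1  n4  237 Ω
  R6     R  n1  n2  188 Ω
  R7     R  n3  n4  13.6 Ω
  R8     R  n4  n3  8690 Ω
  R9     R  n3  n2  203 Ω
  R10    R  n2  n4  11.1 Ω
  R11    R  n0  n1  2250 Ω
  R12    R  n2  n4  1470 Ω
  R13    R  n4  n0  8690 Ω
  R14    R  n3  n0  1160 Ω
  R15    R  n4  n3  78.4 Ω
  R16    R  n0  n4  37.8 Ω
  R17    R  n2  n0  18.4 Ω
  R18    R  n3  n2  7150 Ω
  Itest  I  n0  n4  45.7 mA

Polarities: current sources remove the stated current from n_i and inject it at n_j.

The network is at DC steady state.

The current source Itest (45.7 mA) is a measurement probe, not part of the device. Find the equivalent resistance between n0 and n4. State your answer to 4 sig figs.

Element admittances at DC:
  Y(R1) = 0.003584 S between n1,n2
  Y(R2) = 0.03922 S between n0,n3
  Y(R3) = 0.02625 S between n2,n3
  Y(R4) = 0.4292 S between n2,n0
  Y(R5) = 0.004219 S between n1,n4
  Y(R6) = 0.005319 S between n1,n2
  Y(R7) = 0.07353 S between n3,n4
  Y(R8) = 0.0001151 S between n4,n3
  Y(R9) = 0.004926 S between n3,n2
  Y(R10) = 0.09009 S between n2,n4
  Y(R11) = 0.0004444 S between n0,n1
  Y(R12) = 0.0006803 S between n2,n4
  Y(R13) = 0.0001151 S between n4,n0
  Y(R14) = 0.0008621 S between n3,n0
  Y(R15) = 0.01276 S between n4,n3
  Y(R16) = 0.02646 S between n0,n4
  Y(R17) = 0.05435 S between n2,n0
  Y(R18) = 0.0001399 S between n3,n2
  Itest: injects 0.0457 A into n4 (from n0)
Assemble and solve the 4×4 MNA system:
  V(n1)=0.1419  V(n2)=0.06040  V(n3)=0.1920  V(n4)=0.3288

R_eq = 7.194 Ω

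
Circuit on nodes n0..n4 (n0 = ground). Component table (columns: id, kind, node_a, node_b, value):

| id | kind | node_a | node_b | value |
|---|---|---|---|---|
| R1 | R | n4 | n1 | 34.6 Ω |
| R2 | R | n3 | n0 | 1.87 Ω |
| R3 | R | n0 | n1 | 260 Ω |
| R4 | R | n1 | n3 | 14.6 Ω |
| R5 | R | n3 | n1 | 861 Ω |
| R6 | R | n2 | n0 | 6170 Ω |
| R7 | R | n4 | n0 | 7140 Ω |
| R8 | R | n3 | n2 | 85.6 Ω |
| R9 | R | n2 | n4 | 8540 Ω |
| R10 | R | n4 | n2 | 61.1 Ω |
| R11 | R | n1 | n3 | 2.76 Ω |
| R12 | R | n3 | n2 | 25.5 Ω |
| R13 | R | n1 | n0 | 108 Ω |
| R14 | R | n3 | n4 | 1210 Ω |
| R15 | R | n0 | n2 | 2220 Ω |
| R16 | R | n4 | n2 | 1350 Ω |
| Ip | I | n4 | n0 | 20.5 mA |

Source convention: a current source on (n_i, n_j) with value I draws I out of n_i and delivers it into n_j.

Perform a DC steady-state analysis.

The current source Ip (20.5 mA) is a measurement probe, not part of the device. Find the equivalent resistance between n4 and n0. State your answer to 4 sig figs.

R_eq = 26.11 Ω

Element admittances at DC:
  Y(R1) = 0.02890 S between n4,n1
  Y(R2) = 0.5348 S between n3,n0
  Y(R3) = 0.003846 S between n0,n1
  Y(R4) = 0.06849 S between n1,n3
  Y(R5) = 0.001161 S between n3,n1
  Y(R6) = 0.0001621 S between n2,n0
  Y(R7) = 0.0001401 S between n4,n0
  Y(R8) = 0.01168 S between n3,n2
  Y(R9) = 0.0001171 S between n2,n4
  Y(R10) = 0.01637 S between n4,n2
  Y(R11) = 0.3623 S between n1,n3
  Y(R12) = 0.03922 S between n3,n2
  Y(R13) = 0.009259 S between n1,n0
  Y(R14) = 0.0008264 S between n3,n4
  Y(R15) = 0.0004505 S between n0,n2
  Y(R16) = 0.0007407 S between n4,n2
  Ip: injects 0.0205 A into n0 (from n4)
Assemble and solve the 4×4 MNA system:
  V(n1)=-0.06581  V(n2)=-0.1611  V(n3)=-0.03640  V(n4)=-0.5353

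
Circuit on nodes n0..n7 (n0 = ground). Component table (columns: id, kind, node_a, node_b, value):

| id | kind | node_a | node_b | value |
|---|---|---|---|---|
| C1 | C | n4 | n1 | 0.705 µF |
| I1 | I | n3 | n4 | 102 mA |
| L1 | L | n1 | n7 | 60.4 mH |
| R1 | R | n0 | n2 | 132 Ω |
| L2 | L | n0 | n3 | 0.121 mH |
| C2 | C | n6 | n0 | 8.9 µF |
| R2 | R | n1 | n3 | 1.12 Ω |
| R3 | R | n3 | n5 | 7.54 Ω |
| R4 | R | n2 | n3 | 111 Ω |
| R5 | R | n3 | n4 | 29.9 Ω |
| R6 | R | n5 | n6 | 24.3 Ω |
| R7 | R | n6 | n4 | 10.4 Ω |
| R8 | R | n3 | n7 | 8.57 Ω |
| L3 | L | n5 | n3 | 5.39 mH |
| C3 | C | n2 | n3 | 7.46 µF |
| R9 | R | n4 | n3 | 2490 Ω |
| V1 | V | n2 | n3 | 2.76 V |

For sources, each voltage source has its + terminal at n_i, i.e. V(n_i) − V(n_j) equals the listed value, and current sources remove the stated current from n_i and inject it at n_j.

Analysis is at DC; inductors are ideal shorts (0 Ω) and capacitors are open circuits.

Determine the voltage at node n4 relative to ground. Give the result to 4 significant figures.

1.628 V

Element admittances at DC:
  Y(C1) = 0.000 S between n4,n1
  I1: injects 0.102 A into n4 (from n3)
  L1: short n1↔n7 (DC inductor)
  Y(R1) = 0.007576 S between n0,n2
  L2: short n0↔n3 (DC inductor)
  Y(C2) = 0.000 S between n6,n0
  Y(R2) = 0.8929 S between n1,n3
  Y(R3) = 0.1326 S between n3,n5
  Y(R4) = 0.009009 S between n2,n3
  Y(R5) = 0.03344 S between n3,n4
  Y(R6) = 0.04115 S between n5,n6
  Y(R7) = 0.09615 S between n6,n4
  Y(R8) = 0.1167 S between n3,n7
  L3: short n5↔n3 (DC inductor)
  Y(C3) = 0.000 S between n2,n3
  Y(R9) = 0.0004016 S between n4,n3
  V1: constraint V(n2)−V(n3) = 2.76
Assemble and solve the 11×11 MNA system:
  V(n1)=0.000  V(n2)=2.760  V(n3)=0.000  V(n4)=1.628  V(n5)=0.000  V(n6)=1.140  V(n7)=0.000
  i(L1)=0.000  i(L2)=0.02091  i(L3)=0.04691  i(V1)=-0.04577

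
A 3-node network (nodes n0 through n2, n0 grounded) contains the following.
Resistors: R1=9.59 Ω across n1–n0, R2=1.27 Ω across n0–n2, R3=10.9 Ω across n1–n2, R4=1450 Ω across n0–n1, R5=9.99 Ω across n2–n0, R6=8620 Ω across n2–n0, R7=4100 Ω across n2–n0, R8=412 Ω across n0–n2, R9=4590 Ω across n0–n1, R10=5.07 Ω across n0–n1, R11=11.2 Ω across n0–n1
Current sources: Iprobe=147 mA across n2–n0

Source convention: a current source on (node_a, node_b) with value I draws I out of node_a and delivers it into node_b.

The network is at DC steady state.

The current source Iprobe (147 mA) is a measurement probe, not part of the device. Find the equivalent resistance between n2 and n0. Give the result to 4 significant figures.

R_eq = 1.037 Ω

MNA unknowns: 2 node voltages V₁..V_2
R1: Y=0.1043 on G[1,0]
R2: Y=0.7874 on G[0,2]
R3: Y=0.09174 on G[1,2]
R4: Y=0.0006897 on G[0,1]
R5: Y=0.1001 on G[2,0]
R6: Y=0.0001160 on G[2,0]
R7: Y=0.0002439 on G[2,0]
R8: Y=0.002427 on G[0,2]
R9: Y=0.0002179 on G[0,1]
R10: Y=0.1972 on G[0,1]
R11: Y=0.08929 on G[0,1]
Iprobe: z[2]−=0.147, z[0]+=0.147
solve → V1=-0.02892, V2=-0.1524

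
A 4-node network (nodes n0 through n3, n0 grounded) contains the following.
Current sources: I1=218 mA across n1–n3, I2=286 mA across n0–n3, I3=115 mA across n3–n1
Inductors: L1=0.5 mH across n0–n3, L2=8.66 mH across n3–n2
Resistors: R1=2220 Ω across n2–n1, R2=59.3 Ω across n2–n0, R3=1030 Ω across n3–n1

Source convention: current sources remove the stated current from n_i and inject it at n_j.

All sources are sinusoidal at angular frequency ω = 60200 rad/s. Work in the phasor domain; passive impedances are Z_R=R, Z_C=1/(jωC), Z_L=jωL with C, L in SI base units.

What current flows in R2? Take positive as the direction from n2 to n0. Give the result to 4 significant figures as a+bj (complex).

-0.01509+0.0009966j A

MNA unknowns: 3 node voltages V₁..V_3
I1: z[1]−=0.218, z[3]+=0.218
L1: Y=0.000-0.03322j on G[0,3]
R1: Y=0.0004505+0.000j on G[2,1]
L2: Y=0.000-0.001918j on G[3,2]
R2: Y=0.01686+0.000j on G[2,0]
I2: z[0]−=0.286, z[3]+=0.286
R3: Y=0.0009709+0.000j on G[3,1]
I3: z[3]−=0.115, z[1]+=0.115
solve → V1=-72.73+6.209j, V2=-0.8947+0.05910j, V3=0.03000+9.063j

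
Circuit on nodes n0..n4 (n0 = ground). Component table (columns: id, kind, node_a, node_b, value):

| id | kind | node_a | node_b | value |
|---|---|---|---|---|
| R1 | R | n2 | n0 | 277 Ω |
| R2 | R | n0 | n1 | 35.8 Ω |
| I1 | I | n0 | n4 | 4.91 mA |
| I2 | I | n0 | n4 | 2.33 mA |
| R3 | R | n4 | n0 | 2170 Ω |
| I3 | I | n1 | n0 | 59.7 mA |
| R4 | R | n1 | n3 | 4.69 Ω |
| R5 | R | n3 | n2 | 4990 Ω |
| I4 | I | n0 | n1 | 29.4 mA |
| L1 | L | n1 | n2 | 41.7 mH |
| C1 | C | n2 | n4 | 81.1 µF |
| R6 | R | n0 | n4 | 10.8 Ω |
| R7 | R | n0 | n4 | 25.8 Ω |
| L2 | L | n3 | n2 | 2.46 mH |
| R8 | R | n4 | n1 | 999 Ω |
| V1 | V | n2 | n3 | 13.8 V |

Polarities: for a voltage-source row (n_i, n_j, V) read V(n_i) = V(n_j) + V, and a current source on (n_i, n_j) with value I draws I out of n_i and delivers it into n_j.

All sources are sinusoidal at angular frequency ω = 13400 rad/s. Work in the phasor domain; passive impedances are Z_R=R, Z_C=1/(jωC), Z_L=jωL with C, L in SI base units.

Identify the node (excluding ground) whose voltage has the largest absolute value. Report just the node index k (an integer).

3

Apply KCL at each of the 4 non-ground nodes and solve the resulting linear system.
Node n1: branches {R2, I3, R4, I4, L1, R8} → V_1 = -10.50-0.2571j
Node n2: branches {R1, R5, L1, C1, L2, V1} → V_2 = 2.004-0.1873j
Node n3: branches {R4, R5, L2, V1} → V_3 = -11.80-0.1873j
Node n4: branches {I1, I2, R3, C1, R6, R7, R8} → V_4 = 1.996+0.05962j
Source currents: i(V1)=-0.2785+0.4335j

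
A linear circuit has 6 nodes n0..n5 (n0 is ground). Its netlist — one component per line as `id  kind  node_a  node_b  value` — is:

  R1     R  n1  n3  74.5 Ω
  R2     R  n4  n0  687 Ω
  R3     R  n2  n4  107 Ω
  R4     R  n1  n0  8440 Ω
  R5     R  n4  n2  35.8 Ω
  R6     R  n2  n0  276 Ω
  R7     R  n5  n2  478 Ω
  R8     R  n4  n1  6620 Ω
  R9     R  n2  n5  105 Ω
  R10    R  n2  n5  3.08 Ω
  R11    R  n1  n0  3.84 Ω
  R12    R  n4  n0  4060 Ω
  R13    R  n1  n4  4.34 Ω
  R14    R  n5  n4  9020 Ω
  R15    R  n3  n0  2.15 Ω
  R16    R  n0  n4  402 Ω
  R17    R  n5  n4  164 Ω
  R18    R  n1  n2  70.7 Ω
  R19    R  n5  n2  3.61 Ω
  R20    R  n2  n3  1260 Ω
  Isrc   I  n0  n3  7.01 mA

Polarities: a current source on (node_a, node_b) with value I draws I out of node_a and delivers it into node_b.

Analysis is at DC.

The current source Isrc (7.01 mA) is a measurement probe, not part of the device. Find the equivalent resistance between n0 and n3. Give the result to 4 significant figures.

R_eq = 2.089 Ω

Element admittances at DC:
  Y(R1) = 0.01342 S between n1,n3
  Y(R2) = 0.001456 S between n4,n0
  Y(R3) = 0.009346 S between n2,n4
  Y(R4) = 0.0001185 S between n1,n0
  Y(R5) = 0.02793 S between n4,n2
  Y(R6) = 0.003623 S between n2,n0
  Y(R7) = 0.002092 S between n5,n2
  Y(R8) = 0.0001511 S between n4,n1
  Y(R9) = 0.009524 S between n2,n5
  Y(R10) = 0.3247 S between n2,n5
  Y(R11) = 0.2604 S between n1,n0
  Y(R12) = 0.0002463 S between n4,n0
  Y(R13) = 0.2304 S between n1,n4
  Y(R14) = 0.0001109 S between n5,n4
  Y(R15) = 0.4651 S between n3,n0
  Y(R16) = 0.002488 S between n0,n4
  Y(R17) = 0.006098 S between n5,n4
  Y(R18) = 0.01414 S between n1,n2
  Y(R19) = 0.2770 S between n5,n2
  Y(R20) = 0.0007937 S between n2,n3
  Isrc: injects 0.00701 A into n3 (from n0)
Assemble and solve the 5×5 MNA system:
  V(n1)=0.0007345  V(n2)=0.0008776  V(n3)=0.01465  V(n4)=0.0007458  V(n5)=0.0008763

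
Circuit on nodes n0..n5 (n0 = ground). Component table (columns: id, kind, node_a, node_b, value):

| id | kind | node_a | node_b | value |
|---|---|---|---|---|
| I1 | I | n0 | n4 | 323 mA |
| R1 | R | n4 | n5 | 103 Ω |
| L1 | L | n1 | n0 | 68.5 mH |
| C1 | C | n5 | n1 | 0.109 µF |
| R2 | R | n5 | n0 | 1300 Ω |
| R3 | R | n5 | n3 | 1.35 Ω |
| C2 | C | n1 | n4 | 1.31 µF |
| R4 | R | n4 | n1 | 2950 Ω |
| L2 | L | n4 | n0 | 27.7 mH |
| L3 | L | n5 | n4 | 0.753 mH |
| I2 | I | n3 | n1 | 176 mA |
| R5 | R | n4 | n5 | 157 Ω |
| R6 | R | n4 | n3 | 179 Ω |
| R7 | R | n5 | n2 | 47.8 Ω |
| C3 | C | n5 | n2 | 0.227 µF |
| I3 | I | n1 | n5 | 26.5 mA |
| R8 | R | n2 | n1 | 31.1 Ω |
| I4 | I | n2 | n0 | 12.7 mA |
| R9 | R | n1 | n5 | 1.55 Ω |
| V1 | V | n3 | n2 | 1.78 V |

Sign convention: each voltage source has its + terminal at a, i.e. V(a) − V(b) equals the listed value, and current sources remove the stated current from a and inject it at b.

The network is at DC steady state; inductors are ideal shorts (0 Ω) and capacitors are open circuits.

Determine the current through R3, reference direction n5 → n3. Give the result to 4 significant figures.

MNA unknowns: 5 node voltages V₁..V_5 plus 4 source currents (L1, L2, L3, V1)
I1: z[0]−=0.323, z[4]+=0.323
R1: Y=0.009709 on G[4,5]
L1: row V1−V0=0, i_L1 at 1,0
C1: Y=0.000 on G[5,1]
R2: Y=0.0007692 on G[5,0]
R3: Y=0.7407 on G[5,3]
C2: Y=0.000 on G[1,4]
R4: Y=0.0003390 on G[4,1]
L2: row V4−V0=0, i_L2 at 4,0
L3: row V5−V4=0, i_L3 at 5,4
I2: z[3]−=0.176, z[1]+=0.176
R5: Y=0.006369 on G[4,5]
R6: Y=0.005587 on G[4,3]
R7: Y=0.02092 on G[5,2]
C3: Y=0.000 on G[5,2]
I3: z[1]−=0.0265, z[5]+=0.0265
R8: Y=0.03215 on G[2,1]
I4: z[2]−=0.0127, z[0]+=0.0127
R9: Y=0.6452 on G[1,5]
V1: row V3−V2=1.78, i_V1 at 3,2
solve → V1=0.000, V2=-1.898, V3=-0.1179, V4=0.000, V5=0.000
aux → i_L1=0.08848, i_L2=0.2218, i_L3=-0.1005, i_V1=-0.08803

0.08731 A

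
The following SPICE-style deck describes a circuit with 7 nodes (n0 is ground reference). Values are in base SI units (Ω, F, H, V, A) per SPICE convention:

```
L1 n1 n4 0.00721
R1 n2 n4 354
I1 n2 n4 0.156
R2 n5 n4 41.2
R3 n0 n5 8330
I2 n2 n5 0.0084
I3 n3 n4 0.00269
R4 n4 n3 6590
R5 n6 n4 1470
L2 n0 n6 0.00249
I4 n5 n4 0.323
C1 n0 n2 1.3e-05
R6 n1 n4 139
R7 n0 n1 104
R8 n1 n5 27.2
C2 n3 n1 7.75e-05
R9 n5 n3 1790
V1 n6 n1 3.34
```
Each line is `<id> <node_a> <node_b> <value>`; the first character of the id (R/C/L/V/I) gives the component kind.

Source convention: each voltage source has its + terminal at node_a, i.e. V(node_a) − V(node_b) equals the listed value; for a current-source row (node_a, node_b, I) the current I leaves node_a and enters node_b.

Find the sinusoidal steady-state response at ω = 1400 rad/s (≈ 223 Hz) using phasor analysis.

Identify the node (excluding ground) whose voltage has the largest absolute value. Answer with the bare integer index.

2

Apply KCL at each of the 6 non-ground nodes and solve the resulting linear system.
Node n1: branches {L1, R6, R7, R8, C2, V1} → V_1 = -3.365+0.7081j
Node n2: branches {R1, I1, I2, C1} → V_2 = -0.7888+9.329j
Node n3: branches {I3, R4, C2, R9} → V_3 = -3.354+0.7569j
Node n4: branches {L1, R1, I1, R2, I3, R4, R5, I4, R6} → V_4 = -2.697+4.247j
Node n5: branches {R2, R3, I2, I4, R8, R9} → V_5 = -8.194+2.099j
Node n6: branches {R5, L2, V1} → V_6 = -0.02543+0.7081j
Source currents: i(V1)=-0.2050-0.004888j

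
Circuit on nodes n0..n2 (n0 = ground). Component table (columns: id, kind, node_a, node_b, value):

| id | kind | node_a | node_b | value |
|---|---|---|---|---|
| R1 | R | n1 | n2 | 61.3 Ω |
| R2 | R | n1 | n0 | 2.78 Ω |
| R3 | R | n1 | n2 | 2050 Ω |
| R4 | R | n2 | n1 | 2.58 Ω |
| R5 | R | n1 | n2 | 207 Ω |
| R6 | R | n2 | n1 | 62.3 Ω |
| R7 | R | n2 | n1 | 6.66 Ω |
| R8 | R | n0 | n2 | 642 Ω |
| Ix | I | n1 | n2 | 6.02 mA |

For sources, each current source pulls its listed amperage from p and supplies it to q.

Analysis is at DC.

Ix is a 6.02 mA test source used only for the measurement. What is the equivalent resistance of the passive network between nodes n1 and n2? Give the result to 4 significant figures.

R_eq = 1.733 Ω

Element admittances at DC:
  Y(R1) = 0.01631 S between n1,n2
  Y(R2) = 0.3597 S between n1,n0
  Y(R3) = 0.0004878 S between n1,n2
  Y(R4) = 0.3876 S between n2,n1
  Y(R5) = 0.004831 S between n1,n2
  Y(R6) = 0.01605 S between n2,n1
  Y(R7) = 0.1502 S between n2,n1
  Y(R8) = 0.001558 S between n0,n2
  Ix: injects 0.00602 A into n2 (from n1)
Assemble and solve the 2×2 MNA system:
  V(n1)=-4.499e-05  V(n2)=0.01039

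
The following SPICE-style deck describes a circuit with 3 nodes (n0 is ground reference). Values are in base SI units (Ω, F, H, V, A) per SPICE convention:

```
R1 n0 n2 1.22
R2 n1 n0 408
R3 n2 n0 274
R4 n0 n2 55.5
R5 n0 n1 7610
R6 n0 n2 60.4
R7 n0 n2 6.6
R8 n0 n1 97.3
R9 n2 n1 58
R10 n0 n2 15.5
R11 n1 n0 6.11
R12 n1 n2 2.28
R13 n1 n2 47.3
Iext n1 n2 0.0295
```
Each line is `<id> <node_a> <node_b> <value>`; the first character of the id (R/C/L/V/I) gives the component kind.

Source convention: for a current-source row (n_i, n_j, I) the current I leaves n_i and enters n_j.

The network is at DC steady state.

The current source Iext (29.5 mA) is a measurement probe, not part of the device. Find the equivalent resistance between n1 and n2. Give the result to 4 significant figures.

Element admittances at DC:
  Y(R1) = 0.8197 S between n0,n2
  Y(R2) = 0.002451 S between n1,n0
  Y(R3) = 0.003650 S between n2,n0
  Y(R4) = 0.01802 S between n0,n2
  Y(R5) = 0.0001314 S between n0,n1
  Y(R6) = 0.01656 S between n0,n2
  Y(R7) = 0.1515 S between n0,n2
  Y(R8) = 0.01028 S between n0,n1
  Y(R9) = 0.01724 S between n2,n1
  Y(R10) = 0.06452 S between n0,n2
  Y(R11) = 0.1637 S between n1,n0
  Y(R12) = 0.4386 S between n1,n2
  Y(R13) = 0.02114 S between n1,n2
  Iext: injects 0.0295 A into n2 (from n1)
Assemble and solve the 2×2 MNA system:
  V(n1)=-0.04031  V(n2)=0.006625

R_eq = 1.591 Ω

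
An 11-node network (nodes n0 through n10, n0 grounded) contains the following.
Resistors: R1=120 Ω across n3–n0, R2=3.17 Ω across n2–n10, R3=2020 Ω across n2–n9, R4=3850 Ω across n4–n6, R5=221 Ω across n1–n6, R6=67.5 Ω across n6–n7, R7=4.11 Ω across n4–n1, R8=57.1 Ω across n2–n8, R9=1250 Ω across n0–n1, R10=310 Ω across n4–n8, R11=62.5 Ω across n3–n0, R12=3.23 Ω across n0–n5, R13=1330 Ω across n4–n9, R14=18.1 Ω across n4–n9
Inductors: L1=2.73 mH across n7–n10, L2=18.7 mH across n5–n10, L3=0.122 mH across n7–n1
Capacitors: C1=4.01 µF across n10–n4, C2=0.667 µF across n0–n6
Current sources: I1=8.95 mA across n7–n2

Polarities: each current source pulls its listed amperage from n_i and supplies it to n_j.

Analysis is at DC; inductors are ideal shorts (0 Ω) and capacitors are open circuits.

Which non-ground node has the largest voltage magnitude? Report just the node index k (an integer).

2

Apply KCL at each of the 10 non-ground nodes and solve the resulting linear system.
Node n1: branches {R5, R7, R9, L3} → V_1 = 0.000
Node n2: branches {R2, R3, R8, I1} → V_2 = 0.02809
Node n3: branches {R1, R11} → V_3 = 0.000
Node n4: branches {R4, R7, R10, C1, R13, R14} → V_4 = 0.0003659
Node n5: branches {L2, R12} → V_5 = 0.000
Node n6: branches {R4, R5, R6, C2} → V_6 = 4.849e-06
Node n7: branches {L1, R6, L3, I1} → V_7 = 0.000
Node n8: branches {R8, R10} → V_8 = 0.02378
Node n9: branches {R3, R13, R14} → V_9 = 0.0006088
Node n10: branches {R2, L1, L2, C1} → V_10 = 0.000
Source currents: i(L1)=-0.008861, i(L2)=0.000, i(L3)=-8.905e-05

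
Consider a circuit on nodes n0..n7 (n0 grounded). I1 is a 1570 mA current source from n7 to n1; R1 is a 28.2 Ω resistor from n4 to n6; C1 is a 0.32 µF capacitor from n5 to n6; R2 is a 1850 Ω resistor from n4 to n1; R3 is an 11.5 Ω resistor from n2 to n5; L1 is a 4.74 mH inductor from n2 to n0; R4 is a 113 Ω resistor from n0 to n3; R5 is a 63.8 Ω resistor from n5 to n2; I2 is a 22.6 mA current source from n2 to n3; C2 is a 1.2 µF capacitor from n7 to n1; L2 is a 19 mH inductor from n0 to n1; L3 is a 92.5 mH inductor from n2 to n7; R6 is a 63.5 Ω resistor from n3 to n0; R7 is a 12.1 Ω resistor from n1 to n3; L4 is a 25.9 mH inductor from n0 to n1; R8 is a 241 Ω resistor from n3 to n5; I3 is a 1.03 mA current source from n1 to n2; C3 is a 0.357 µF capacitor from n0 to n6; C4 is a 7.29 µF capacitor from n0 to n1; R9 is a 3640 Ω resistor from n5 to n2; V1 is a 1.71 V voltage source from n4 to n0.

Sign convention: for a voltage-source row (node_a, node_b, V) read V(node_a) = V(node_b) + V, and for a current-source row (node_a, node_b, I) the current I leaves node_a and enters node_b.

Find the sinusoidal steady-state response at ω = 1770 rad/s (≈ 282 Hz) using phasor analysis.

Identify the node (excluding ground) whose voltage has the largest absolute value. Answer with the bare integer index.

Element admittances at ω=1770 rad/s:
  I1: injects 1.57 A into n1 (from n7)
  Y(R1) = 0.03546+0.000j S between n4,n6
  Y(C1) = 0.000+0.0005664j S between n5,n6
  Y(R2) = 0.0005405+0.000j S between n4,n1
  Y(R3) = 0.08696+0.000j S between n2,n5
  Y(L1) = 0.000-0.1192j S between n2,n0
  Y(R4) = 0.008850+0.000j S between n0,n3
  Y(R5) = 0.01567+0.000j S between n5,n2
  I2: injects 0.0226 A into n3 (from n2)
  Y(C2) = 0.000+0.002124j S between n7,n1
  Y(L2) = 0.000-0.02974j S between n0,n1
  Y(L3) = 0.000-0.006108j S between n2,n7
  Y(R6) = 0.01575+0.000j S between n3,n0
  Y(R7) = 0.08264+0.000j S between n1,n3
  Y(L4) = 0.000-0.02181j S between n0,n1
  Y(R8) = 0.004149+0.000j S between n3,n5
  I3: injects 0.00103 A into n2 (from n1)
  Y(C3) = 0.000+0.0006319j S between n0,n6
  Y(C4) = 0.000+0.01290j S between n0,n1
  Y(R9) = 0.0002747+0.000j S between n5,n2
  V1: constraint V(n4)−V(n0) = 1.71
Assemble and solve the 8×8 MNA system:
  V(n1)=32.84+50.00j  V(n2)=-2.932-21.50j  V(n3)=24.50+36.38j  V(n4)=1.710+0.000j  V(n5)=-1.971-19.23j  V(n6)=2.014-0.09953j  V(n7)=-22.01-453.7j
  i(V1)=0.02760+0.02350j

7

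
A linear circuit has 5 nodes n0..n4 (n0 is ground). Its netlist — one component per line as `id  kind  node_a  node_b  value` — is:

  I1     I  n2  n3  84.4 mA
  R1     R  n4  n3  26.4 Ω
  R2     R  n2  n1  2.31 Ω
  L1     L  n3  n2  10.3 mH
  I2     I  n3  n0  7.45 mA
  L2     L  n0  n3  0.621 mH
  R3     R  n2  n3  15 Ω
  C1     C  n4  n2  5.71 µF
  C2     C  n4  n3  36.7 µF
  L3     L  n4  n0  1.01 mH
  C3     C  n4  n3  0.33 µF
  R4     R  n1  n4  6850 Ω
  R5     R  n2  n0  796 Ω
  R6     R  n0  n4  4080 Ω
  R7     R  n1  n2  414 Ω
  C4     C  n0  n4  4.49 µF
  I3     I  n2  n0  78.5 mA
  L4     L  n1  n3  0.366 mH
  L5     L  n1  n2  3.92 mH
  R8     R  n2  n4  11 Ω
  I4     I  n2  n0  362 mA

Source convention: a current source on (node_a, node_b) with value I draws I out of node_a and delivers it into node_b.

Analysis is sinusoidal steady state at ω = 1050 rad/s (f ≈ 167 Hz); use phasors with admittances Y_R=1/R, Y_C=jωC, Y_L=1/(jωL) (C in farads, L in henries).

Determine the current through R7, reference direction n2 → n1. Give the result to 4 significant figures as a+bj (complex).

-0.001622-0.0007433j A

Apply KCL at each of the 4 non-ground nodes and solve the resulting linear system.
Node n1: branches {R2, R4, R7, L4, L5} → V_1 = -0.05951-0.3884j
Node n2: branches {I1, R2, L1, R3, C1, R5, R7, I3, L5, R8, I4} → V_2 = -0.7311-0.6961j
Node n3: branches {I1, R1, L1, I2, L2, R3, C2, C3, L4} → V_3 = -0.04826-0.2473j
Node n4: branches {R1, C1, C2, L3, C3, R4, R6, C4, R8} → V_4 = 0.07794-0.07229j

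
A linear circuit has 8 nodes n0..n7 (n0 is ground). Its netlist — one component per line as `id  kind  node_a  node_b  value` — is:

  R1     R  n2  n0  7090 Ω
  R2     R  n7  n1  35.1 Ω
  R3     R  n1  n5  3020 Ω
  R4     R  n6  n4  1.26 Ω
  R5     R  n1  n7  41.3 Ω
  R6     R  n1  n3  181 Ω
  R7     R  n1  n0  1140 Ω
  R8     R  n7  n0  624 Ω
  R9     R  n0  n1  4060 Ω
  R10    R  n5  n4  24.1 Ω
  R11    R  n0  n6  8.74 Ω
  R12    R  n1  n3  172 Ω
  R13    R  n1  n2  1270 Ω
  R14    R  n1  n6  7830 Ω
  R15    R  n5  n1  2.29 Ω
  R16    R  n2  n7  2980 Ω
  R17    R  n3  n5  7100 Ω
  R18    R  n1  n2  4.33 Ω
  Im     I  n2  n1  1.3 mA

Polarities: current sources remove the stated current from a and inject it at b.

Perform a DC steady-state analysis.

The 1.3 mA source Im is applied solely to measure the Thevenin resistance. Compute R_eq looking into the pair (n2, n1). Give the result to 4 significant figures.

Apply KCL at each of the 7 non-ground nodes and solve the resulting linear system.
Node n1: branches {R2, R3, R5, R6, R7, R9, R12, R13, R14, R15, R18, Im} → V_1 = 2.781e-05
Node n2: branches {R1, R13, R16, R18, Im} → V_2 = -0.005571
Node n3: branches {R6, R12, R17} → V_3 = 2.779e-05
Node n4: branches {R4, R10} → V_4 = 7.660e-06
Node n5: branches {R3, R10, R15, R17} → V_5 = 2.606e-05
Node n6: branches {R4, R11, R14} → V_6 = 6.697e-06
Node n7: branches {R2, R5, R8, R16} → V_7 = -7.388e-06

R_eq = 4.306 Ω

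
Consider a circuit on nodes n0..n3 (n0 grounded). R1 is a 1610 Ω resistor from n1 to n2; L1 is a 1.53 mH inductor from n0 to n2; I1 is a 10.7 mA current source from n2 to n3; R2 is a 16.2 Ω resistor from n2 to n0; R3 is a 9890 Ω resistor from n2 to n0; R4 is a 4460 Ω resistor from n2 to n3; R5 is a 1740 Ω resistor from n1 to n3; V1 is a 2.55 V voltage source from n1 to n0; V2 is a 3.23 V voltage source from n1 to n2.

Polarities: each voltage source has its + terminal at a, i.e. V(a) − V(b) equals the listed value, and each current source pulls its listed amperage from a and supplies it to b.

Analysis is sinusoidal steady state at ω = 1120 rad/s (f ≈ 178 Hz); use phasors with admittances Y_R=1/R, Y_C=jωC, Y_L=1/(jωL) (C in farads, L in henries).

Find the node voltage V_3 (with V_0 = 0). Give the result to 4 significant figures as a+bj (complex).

15.04+0.000j V

Element admittances at ω=1120 rad/s:
  Y(R1) = 0.0006211+0.000j S between n1,n2
  Y(L1) = 0.000-0.5836j S between n0,n2
  I1: injects 0.0107 A into n3 (from n2)
  Y(R2) = 0.06173+0.000j S between n2,n0
  Y(R3) = 0.0001011+0.000j S between n2,n0
  Y(R4) = 0.0002242+0.000j S between n2,n3
  Y(R5) = 0.0005747+0.000j S between n1,n3
  V1: constraint V(n1)−V(n0) = 2.55
  V2: constraint V(n1)−V(n2) = 3.23
Assemble and solve the 5×5 MNA system:
  V(n1)=2.550+0.000j  V(n2)=-0.6800+0.000j  V(n3)=15.04+0.000j
  i(V1)=0.04204-0.3968j  i(V2)=-0.03687+0.3968j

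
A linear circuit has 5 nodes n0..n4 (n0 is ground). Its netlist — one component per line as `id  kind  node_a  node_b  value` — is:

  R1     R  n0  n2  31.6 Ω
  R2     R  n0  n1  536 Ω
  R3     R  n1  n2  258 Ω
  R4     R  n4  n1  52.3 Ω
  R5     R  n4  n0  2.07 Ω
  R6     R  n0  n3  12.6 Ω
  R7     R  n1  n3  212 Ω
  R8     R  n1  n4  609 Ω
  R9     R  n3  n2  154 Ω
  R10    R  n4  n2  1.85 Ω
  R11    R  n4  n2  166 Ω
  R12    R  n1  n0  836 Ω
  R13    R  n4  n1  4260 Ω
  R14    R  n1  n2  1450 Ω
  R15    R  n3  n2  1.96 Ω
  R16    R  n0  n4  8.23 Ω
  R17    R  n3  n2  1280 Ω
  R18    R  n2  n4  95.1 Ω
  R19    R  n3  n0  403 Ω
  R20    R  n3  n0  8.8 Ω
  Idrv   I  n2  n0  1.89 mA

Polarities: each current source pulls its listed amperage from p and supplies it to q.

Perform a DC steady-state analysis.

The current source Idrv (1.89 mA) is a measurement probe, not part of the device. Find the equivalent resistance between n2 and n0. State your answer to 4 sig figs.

R_eq = 2.148 Ω

Element admittances at DC:
  Y(R1) = 0.03165 S between n0,n2
  Y(R2) = 0.001866 S between n0,n1
  Y(R3) = 0.003876 S between n1,n2
  Y(R4) = 0.01912 S between n4,n1
  Y(R5) = 0.4831 S between n4,n0
  Y(R6) = 0.07937 S between n0,n3
  Y(R7) = 0.004717 S between n1,n3
  Y(R8) = 0.001642 S between n1,n4
  Y(R9) = 0.006494 S between n3,n2
  Y(R10) = 0.5405 S between n4,n2
  Y(R11) = 0.006024 S between n4,n2
  Y(R12) = 0.001196 S between n1,n0
  Y(R13) = 0.0002347 S between n4,n1
  Y(R14) = 0.0006897 S between n1,n2
  Y(R15) = 0.5102 S between n3,n2
  Y(R16) = 0.1215 S between n0,n4
  Y(R17) = 0.0007813 S between n3,n2
  Y(R18) = 0.01052 S between n2,n4
  Y(R19) = 0.002481 S between n3,n0
  Y(R20) = 0.1136 S between n3,n0
  Idrv: injects 0.00189 A into n0 (from n2)
Assemble and solve the 4×4 MNA system:
  V(n1)=-0.002201  V(n2)=-0.004060  V(n3)=-0.002942  V(n4)=-0.001951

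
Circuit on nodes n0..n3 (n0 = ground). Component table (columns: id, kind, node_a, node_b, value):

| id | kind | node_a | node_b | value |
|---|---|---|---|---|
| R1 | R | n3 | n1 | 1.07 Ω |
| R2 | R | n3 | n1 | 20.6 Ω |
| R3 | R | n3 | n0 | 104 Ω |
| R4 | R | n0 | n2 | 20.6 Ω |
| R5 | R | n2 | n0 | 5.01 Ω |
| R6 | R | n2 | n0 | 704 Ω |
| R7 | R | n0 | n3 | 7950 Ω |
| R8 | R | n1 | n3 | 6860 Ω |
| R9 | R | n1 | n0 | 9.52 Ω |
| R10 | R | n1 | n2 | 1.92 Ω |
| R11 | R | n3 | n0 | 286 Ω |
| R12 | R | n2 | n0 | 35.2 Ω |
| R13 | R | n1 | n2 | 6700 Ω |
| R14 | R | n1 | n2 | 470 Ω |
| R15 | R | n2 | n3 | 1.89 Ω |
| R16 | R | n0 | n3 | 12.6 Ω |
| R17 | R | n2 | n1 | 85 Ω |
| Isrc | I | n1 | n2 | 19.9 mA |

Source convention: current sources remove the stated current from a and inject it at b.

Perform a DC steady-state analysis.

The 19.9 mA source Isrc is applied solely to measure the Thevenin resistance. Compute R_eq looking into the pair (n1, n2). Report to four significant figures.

R_eq = 1.036 Ω

MNA unknowns: 3 node voltages V₁..V_3
R1: Y=0.9346 on G[3,1]
R2: Y=0.04854 on G[3,1]
R3: Y=0.009615 on G[3,0]
R4: Y=0.04854 on G[0,2]
R5: Y=0.1996 on G[2,0]
R6: Y=0.001420 on G[2,0]
R7: Y=0.0001258 on G[0,3]
R8: Y=0.0001458 on G[1,3]
R9: Y=0.1050 on G[1,0]
R10: Y=0.5208 on G[1,2]
R11: Y=0.003497 on G[3,0]
R12: Y=0.02841 on G[2,0]
R13: Y=0.0001493 on G[1,2]
R14: Y=0.002128 on G[1,2]
R15: Y=0.5291 on G[2,3]
R16: Y=0.07937 on G[0,3]
R17: Y=0.01176 on G[2,1]
Isrc: z[1]−=0.0199, z[2]+=0.0199
solve → V1=-0.01353, V2=0.007093, V3=-0.005948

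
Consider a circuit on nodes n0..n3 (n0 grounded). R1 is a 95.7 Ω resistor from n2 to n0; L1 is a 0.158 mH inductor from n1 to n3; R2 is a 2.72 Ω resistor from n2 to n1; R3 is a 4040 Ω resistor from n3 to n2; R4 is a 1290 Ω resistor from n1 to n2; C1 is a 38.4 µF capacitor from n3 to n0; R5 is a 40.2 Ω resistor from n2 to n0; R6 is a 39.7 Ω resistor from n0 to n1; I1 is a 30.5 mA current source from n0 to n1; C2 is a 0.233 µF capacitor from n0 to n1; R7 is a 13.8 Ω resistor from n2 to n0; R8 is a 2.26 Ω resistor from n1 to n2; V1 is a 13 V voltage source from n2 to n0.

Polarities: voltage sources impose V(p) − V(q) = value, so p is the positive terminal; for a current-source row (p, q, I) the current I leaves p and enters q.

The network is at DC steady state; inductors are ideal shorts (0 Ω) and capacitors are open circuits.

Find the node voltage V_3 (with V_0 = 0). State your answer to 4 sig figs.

12.64 V

MNA unknowns: 3 node voltages V₁..V_3 plus 2 source currents (L1, V1)
R1: Y=0.01045 on G[2,0]
L1: row V1−V3=0, i_L1 at 1,3
R2: Y=0.3676 on G[2,1]
R3: Y=0.0002475 on G[3,2]
R4: Y=0.0007752 on G[1,2]
C1: Y=0.000 on G[3,0]
R5: Y=0.02488 on G[2,0]
R6: Y=0.02519 on G[0,1]
I1: z[0]−=0.0305, z[1]+=0.0305
C2: Y=0.000 on G[0,1]
R7: Y=0.07246 on G[2,0]
R8: Y=0.4425 on G[1,2]
V1: row V2−V0=13, i_V1 at 2,0
solve → V1=12.64, V2=13.00, V3=12.64
aux → i_L1=-8.789e-05, i_V1=-1.689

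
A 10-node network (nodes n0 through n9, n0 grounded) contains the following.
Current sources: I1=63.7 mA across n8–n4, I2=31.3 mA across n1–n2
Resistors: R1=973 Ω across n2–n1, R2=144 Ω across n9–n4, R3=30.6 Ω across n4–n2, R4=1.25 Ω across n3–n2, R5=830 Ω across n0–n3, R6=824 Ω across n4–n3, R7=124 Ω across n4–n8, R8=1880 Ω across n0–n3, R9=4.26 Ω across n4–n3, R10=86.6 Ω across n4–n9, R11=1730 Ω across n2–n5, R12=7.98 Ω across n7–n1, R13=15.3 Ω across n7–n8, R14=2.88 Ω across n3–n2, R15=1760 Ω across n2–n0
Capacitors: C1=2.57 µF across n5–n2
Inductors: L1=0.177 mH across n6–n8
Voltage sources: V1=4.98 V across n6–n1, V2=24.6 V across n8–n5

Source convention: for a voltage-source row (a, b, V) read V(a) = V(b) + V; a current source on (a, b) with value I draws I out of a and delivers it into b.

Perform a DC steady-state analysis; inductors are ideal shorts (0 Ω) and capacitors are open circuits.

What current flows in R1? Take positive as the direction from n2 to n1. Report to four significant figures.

0.01316 A

MNA unknowns: 9 node voltages V₁..V_9 plus 3 source currents (L1, V1, V2)
I1: z[8]−=0.0637, z[4]+=0.0637
R1: Y=0.001028 on G[2,1]
R2: Y=0.006944 on G[9,4]
R3: Y=0.03268 on G[4,2]
R4: Y=0.8000 on G[3,2]
R5: Y=0.001205 on G[0,3]
R6: Y=0.001214 on G[4,3]
R7: Y=0.008065 on G[4,8]
R8: Y=0.0005319 on G[0,3]
R9: Y=0.2347 on G[4,3]
C1: Y=0.000 on G[5,2]
R10: Y=0.01155 on G[4,9]
L1: row V6−V8=0, i_L1 at 6,8
R11: Y=0.0005780 on G[2,5]
R12: Y=0.1253 on G[7,1]
I2: z[1]−=0.0313, z[2]+=0.0313
R13: Y=0.06536 on G[7,8]
R14: Y=0.3472 on G[3,2]
R15: Y=0.0005682 on G[2,0]
V1: row V6−V1=4.98, i_V1 at 6,1
V2: row V8−V5=24.6, i_V2 at 8,5
solve → V1=-12.80, V2=-0.0003366, V3=0.0001101, V4=0.002283, V5=-32.42, V6=-7.822, V7=-11.10, V8=-7.822, V9=0.002283
aux → i_L1=0.1958, i_V1=-0.1958, i_V2=-0.01874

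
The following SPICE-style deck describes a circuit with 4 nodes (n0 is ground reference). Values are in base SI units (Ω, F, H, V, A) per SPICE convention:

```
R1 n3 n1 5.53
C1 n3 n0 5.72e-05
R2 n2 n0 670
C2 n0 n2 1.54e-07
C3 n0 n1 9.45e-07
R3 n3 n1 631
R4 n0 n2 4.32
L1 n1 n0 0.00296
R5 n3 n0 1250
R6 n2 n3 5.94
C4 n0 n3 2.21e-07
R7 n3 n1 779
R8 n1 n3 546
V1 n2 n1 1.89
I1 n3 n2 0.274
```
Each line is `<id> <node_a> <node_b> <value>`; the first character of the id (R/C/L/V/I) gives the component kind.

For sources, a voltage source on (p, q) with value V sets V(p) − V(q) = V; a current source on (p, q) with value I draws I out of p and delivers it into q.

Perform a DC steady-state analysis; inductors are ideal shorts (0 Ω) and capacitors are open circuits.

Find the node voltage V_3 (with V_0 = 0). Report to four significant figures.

Element admittances at DC:
  Y(R1) = 0.1808 S between n3,n1
  Y(C1) = 0.000 S between n3,n0
  Y(R2) = 0.001493 S between n2,n0
  Y(C2) = 0.000 S between n0,n2
  Y(C3) = 0.000 S between n0,n1
  Y(R3) = 0.001585 S between n3,n1
  Y(R4) = 0.2315 S between n0,n2
  L1: short n1↔n0 (DC inductor)
  Y(R5) = 0.0008000 S between n3,n0
  Y(R6) = 0.1684 S between n2,n3
  Y(C4) = 0.000 S between n0,n3
  Y(R7) = 0.001284 S between n3,n1
  Y(R8) = 0.001832 S between n1,n3
  V1: constraint V(n2)−V(n1) = 1.89
  I1: injects 0.274 A into n2 (from n3)
Assemble and solve the 5×5 MNA system:
  V(n1)=0.000  V(n2)=1.890  V(n3)=0.1246
  i(L1)=-0.4404  i(V1)=-0.4635

0.1246 V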